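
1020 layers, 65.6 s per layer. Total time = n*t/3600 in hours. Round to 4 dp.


t = 1020 * 65.6 / 3600 = 18.5867 hrs


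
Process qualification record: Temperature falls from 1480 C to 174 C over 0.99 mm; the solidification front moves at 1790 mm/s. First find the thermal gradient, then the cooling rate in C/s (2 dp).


G = (1480-174)/0.99 = 1319.19191919 C/mm
CR = 1319.19191919 * 1790 = 2361353.54 C/s


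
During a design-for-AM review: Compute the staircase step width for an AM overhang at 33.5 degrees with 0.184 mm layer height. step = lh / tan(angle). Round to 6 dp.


step = 0.184 / tan(33.5) = 0.277994 mm


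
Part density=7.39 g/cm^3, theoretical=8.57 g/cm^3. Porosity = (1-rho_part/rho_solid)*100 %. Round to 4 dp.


Porosity = (1-7.39/8.57)*100 = 13.769 %


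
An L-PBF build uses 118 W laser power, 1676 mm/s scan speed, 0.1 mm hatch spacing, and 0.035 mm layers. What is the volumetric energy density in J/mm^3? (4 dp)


E = 118 / (1676*0.1*0.035) = 20.1159 J/mm^3


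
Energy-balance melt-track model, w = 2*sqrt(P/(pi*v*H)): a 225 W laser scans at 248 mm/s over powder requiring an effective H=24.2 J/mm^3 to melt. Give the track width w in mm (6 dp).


w = 2*sqrt(225/(pi*248*24.2)) = 0.218481 mm


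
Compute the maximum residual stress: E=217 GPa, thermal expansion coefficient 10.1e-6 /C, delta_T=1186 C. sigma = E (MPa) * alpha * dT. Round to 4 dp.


sigma = 217*1000 * 10.1e-6 * 1186 = 2599.3562 MPa


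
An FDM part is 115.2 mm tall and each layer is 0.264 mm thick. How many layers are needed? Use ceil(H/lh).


Layers = ceil(115.2/0.264) = 437


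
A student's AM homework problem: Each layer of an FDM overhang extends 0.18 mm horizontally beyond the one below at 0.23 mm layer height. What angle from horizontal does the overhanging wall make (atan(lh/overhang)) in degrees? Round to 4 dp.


angle = atan(0.23/0.18) = 51.953 degrees


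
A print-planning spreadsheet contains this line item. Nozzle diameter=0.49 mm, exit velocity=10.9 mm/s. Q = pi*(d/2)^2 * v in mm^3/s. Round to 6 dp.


A = pi*(0.49/2)^2 = 0.1885741 mm^2
Q = 0.1885741 * 10.9 = 2.055458 mm^3/s


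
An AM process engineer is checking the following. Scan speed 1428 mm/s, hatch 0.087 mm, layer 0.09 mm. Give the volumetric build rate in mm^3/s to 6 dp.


Rate = 1428 * 0.087 * 0.09 = 11.18124 mm^3/s


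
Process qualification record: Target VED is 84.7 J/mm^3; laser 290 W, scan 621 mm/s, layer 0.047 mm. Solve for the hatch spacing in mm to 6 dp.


h = 290 / (84.7*621*0.047) = 0.117307 mm


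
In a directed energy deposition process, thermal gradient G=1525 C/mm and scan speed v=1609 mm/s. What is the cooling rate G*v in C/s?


CR = 1525 * 1609 = 2453725 C/s


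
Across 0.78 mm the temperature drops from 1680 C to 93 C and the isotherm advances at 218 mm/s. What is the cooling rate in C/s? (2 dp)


G = (1680-93)/0.78 = 2034.61538462 C/mm
CR = 2034.61538462 * 218 = 443546.15 C/s


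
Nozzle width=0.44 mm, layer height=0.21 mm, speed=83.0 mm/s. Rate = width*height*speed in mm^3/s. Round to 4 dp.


Rate = 0.44 * 0.21 * 83.0 = 7.6692 mm^3/s


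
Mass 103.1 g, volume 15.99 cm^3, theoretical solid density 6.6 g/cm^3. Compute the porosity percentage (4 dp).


rho_part = 103.1 / 15.99 = 6.44777986 g/cm^3
Porosity = (1 - 6.44777986/6.6)*100 = 2.3064 %


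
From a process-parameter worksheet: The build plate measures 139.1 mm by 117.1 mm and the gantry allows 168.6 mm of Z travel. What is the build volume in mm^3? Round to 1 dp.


V = 139.1 * 117.1 * 168.6 = 2746259.6 mm^3


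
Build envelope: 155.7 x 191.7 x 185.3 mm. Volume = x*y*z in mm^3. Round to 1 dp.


V = 155.7 * 191.7 * 185.3 = 5530777.0 mm^3


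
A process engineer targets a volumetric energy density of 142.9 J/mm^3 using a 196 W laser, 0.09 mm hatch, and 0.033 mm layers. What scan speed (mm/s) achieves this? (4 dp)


v = 196 / (142.9*0.09*0.033) = 461.8143 mm/s


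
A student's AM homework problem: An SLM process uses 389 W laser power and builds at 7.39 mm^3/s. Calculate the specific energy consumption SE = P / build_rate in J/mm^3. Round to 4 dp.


SE = 389 / 7.39 = 52.6387 J/mm^3


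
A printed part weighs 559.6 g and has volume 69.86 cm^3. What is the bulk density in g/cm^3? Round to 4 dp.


rho = 559.6 / 69.86 = 8.0103 g/cm^3


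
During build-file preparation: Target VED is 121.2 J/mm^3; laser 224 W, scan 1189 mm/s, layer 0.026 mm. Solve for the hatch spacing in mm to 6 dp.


h = 224 / (121.2*1189*0.026) = 0.059785 mm


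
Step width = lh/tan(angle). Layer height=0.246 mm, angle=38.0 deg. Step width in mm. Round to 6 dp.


step = 0.246 / tan(38.0) = 0.314866 mm


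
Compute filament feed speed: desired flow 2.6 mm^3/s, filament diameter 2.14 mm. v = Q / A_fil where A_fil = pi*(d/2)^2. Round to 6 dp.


A = pi*(2.14/2)^2 = 3.596809
v = 2.6 / 3.596809 = 0.722863 mm/s


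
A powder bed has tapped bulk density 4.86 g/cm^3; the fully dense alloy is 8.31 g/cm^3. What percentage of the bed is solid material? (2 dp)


Packing = (4.86/8.31)*100 = 58.48 %


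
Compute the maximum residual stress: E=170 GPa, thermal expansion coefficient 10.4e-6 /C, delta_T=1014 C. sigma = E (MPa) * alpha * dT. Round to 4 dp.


sigma = 170*1000 * 10.4e-6 * 1014 = 1792.752 MPa


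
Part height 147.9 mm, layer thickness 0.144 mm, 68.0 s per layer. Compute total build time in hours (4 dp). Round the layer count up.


Layers = ceil(147.9/0.144) = 1028
t = 1028 * 68.0 / 3600 = 19.4178 hrs


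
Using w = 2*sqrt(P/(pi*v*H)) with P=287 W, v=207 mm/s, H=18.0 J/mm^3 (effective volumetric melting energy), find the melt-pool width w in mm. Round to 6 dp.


w = 2*sqrt(287/(pi*207*18.0)) = 0.313166 mm


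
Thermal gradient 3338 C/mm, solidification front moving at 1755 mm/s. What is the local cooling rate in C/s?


CR = 3338 * 1755 = 5858190 C/s


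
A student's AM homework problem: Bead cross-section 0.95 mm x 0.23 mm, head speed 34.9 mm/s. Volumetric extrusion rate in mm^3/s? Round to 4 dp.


Rate = 0.95 * 0.23 * 34.9 = 7.6257 mm^3/s


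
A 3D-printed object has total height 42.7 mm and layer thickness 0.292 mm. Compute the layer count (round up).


Layers = ceil(42.7/0.292) = 147


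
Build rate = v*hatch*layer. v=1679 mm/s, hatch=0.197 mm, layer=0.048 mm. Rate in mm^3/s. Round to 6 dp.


Rate = 1679 * 0.197 * 0.048 = 15.876624 mm^3/s


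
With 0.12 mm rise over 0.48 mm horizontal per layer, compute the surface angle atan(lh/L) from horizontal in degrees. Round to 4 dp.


angle = atan(0.12/0.48) = 14.0362 degrees


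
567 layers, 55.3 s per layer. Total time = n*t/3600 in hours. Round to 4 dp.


t = 567 * 55.3 / 3600 = 8.7098 hrs


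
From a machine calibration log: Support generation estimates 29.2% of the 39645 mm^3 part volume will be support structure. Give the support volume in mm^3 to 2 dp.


V_support = 39645 * 0.292 = 11576.34 mm^3


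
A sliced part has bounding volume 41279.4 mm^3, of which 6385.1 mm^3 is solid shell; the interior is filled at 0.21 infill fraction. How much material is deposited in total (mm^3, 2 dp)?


V_infill = (41279.4 - 6385.1) * 0.21 = 7327.8
V_total = 6385.1 + 7327.8 = 13712.9 mm^3


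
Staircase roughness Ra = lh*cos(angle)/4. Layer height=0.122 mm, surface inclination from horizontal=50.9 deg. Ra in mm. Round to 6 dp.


Ra = 0.122 * cos(50.9) / 4 = 0.019236 mm


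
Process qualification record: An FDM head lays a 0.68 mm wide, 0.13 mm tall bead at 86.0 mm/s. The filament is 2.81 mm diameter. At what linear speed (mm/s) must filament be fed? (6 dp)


Q = 0.68 * 0.13 * 86.0 = 7.6024 mm^3/s
A_fil = pi*(2.81/2)^2 = 6.20158244 mm^2
v_feed = 7.6024 / 6.20158244 = 1.225881 mm/s


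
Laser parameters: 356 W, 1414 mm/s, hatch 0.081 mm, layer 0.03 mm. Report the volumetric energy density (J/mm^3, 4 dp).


E = 356 / (1414*0.081*0.03) = 103.6082 J/mm^3


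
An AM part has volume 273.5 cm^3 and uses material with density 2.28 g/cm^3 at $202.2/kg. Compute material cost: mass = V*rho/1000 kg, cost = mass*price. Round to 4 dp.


Mass = 273.5*2.28/1000 = 0.62358 kg
Cost = 0.62358 * 202.2 = 126.0879 $


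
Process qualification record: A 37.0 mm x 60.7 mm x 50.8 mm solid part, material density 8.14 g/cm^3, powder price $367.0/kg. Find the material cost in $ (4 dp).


V = 37.0 * 60.7 * 50.8 = 114091.72 mm^3 = 114.09172 cm^3
Mass = 114.09172 * 8.14 / 1000 = 0.9287066 kg
Cost = 0.9287066 * 367.0 = 340.8353 $


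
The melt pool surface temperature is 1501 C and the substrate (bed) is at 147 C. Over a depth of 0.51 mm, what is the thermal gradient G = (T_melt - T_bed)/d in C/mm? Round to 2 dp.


G = (1501-147)/0.51 = 2654.9 C/mm


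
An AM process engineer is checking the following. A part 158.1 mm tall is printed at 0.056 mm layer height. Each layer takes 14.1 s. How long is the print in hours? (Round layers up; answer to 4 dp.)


Layers = ceil(158.1/0.056) = 2824
t = 2824 * 14.1 / 3600 = 11.0607 hrs


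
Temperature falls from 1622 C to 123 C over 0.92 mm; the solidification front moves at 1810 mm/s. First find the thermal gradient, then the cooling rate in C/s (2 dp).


G = (1622-123)/0.92 = 1629.34782609 C/mm
CR = 1629.34782609 * 1810 = 2949119.57 C/s


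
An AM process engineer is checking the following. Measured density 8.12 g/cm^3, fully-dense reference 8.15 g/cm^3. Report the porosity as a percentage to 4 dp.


Porosity = (1-8.12/8.15)*100 = 0.3681 %


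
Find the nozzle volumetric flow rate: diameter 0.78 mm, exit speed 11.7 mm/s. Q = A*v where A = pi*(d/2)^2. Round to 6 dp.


A = pi*(0.78/2)^2 = 0.47783624 mm^2
Q = 0.47783624 * 11.7 = 5.590684 mm^3/s


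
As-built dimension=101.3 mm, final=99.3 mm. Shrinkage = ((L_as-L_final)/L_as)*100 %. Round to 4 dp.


Shrinkage = ((101.3-99.3)/101.3)*100 = 1.9743 %


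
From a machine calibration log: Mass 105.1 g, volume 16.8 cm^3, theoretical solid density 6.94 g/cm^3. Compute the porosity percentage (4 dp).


rho_part = 105.1 / 16.8 = 6.25595238 g/cm^3
Porosity = (1 - 6.25595238/6.94)*100 = 9.8566 %


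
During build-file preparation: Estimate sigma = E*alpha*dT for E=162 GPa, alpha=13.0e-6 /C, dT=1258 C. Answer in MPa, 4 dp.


sigma = 162*1000 * 13.0e-6 * 1258 = 2649.348 MPa


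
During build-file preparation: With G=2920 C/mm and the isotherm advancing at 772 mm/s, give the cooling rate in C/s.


CR = 2920 * 772 = 2254240 C/s


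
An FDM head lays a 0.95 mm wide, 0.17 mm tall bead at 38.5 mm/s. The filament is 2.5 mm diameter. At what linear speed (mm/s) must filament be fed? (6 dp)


Q = 0.95 * 0.17 * 38.5 = 6.21775 mm^3/s
A_fil = pi*(2.5/2)^2 = 4.90873852 mm^2
v_feed = 6.21775 / 4.90873852 = 1.26667 mm/s


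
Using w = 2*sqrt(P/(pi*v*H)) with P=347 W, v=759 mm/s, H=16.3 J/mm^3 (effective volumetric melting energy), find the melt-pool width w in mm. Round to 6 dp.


w = 2*sqrt(347/(pi*759*16.3)) = 0.188975 mm


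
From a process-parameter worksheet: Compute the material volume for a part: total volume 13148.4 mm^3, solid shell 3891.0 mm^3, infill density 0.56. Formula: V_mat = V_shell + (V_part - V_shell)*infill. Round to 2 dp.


V_infill = (13148.4 - 3891.0) * 0.56 = 5184.14
V_total = 3891.0 + 5184.14 = 9075.14 mm^3


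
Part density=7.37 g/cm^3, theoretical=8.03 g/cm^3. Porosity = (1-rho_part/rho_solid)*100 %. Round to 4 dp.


Porosity = (1-7.37/8.03)*100 = 8.2192 %


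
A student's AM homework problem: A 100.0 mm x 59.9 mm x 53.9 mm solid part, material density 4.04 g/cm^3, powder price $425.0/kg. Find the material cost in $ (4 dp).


V = 100.0 * 59.9 * 53.9 = 322861.0 mm^3 = 322.861 cm^3
Mass = 322.861 * 4.04 / 1000 = 1.30435844 kg
Cost = 1.30435844 * 425.0 = 554.3523 $


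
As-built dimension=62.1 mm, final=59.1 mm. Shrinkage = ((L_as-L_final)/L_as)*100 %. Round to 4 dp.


Shrinkage = ((62.1-59.1)/62.1)*100 = 4.8309 %


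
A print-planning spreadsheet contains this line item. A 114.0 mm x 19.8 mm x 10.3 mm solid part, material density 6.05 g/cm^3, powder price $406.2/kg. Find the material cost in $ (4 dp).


V = 114.0 * 19.8 * 10.3 = 23249.16 mm^3 = 23.24916 cm^3
Mass = 23.24916 * 6.05 / 1000 = 0.14065742 kg
Cost = 0.14065742 * 406.2 = 57.135 $


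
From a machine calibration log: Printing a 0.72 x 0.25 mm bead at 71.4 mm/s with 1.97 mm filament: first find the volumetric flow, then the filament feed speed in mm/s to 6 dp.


Q = 0.72 * 0.25 * 71.4 = 12.852 mm^3/s
A_fil = pi*(1.97/2)^2 = 3.04805173 mm^2
v_feed = 12.852 / 3.04805173 = 4.216464 mm/s


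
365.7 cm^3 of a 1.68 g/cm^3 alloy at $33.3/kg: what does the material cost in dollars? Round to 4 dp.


Mass = 365.7*1.68/1000 = 0.614376 kg
Cost = 0.614376 * 33.3 = 20.4587 $


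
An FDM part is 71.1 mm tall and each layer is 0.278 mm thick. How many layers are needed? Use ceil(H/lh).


Layers = ceil(71.1/0.278) = 256


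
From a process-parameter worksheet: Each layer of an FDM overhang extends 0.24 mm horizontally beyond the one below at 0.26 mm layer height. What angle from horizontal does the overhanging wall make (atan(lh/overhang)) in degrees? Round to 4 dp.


angle = atan(0.26/0.24) = 47.2906 degrees


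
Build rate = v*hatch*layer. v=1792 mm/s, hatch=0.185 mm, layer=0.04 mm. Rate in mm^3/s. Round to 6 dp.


Rate = 1792 * 0.185 * 0.04 = 13.2608 mm^3/s


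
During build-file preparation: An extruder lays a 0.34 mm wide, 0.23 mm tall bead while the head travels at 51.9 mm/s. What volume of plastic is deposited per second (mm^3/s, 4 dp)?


Rate = 0.34 * 0.23 * 51.9 = 4.0586 mm^3/s


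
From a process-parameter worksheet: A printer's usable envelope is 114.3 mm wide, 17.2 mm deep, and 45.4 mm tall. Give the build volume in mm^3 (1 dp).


V = 114.3 * 17.2 * 45.4 = 89254.6 mm^3


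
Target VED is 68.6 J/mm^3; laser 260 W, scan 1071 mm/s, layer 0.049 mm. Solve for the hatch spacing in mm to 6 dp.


h = 260 / (68.6*1071*0.049) = 0.072221 mm


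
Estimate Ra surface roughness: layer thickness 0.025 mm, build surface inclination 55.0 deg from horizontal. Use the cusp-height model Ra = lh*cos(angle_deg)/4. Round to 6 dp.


Ra = 0.025 * cos(55.0) / 4 = 0.003585 mm


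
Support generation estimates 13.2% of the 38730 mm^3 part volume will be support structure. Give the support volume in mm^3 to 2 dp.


V_support = 38730 * 0.132 = 5112.36 mm^3


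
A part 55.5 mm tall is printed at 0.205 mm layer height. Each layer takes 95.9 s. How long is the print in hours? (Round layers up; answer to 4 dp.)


Layers = ceil(55.5/0.205) = 271
t = 271 * 95.9 / 3600 = 7.2191 hrs


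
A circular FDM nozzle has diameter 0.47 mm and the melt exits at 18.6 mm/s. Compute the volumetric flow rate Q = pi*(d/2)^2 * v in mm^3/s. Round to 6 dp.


A = pi*(0.47/2)^2 = 0.17349445 mm^2
Q = 0.17349445 * 18.6 = 3.226997 mm^3/s


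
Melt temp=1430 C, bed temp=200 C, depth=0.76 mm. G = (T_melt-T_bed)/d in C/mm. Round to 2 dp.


G = (1430-200)/0.76 = 1618.42 C/mm


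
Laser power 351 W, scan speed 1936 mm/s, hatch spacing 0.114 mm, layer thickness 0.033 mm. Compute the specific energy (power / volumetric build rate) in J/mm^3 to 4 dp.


Build rate = 1936 * 0.114 * 0.033 = 7.283232 mm^3/s
SE = 351 / 7.283232 = 48.1929 J/mm^3


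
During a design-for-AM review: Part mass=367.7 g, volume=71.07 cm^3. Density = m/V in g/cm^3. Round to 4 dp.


rho = 367.7 / 71.07 = 5.1738 g/cm^3


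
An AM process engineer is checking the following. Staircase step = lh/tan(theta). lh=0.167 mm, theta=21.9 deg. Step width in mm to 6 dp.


step = 0.167 / tan(21.9) = 0.415426 mm


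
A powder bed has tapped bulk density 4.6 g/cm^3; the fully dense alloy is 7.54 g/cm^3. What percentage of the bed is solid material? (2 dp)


Packing = (4.6/7.54)*100 = 61.01 %


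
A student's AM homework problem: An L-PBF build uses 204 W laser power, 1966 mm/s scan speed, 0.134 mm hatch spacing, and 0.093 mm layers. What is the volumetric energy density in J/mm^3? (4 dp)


E = 204 / (1966*0.134*0.093) = 8.3264 J/mm^3


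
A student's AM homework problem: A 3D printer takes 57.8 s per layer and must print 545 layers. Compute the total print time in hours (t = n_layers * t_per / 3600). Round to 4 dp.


t = 545 * 57.8 / 3600 = 8.7503 hrs


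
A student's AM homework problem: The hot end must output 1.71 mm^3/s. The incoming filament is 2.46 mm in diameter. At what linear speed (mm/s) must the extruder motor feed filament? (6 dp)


A = pi*(2.46/2)^2 = 4.752916
v = 1.71 / 4.752916 = 0.359779 mm/s


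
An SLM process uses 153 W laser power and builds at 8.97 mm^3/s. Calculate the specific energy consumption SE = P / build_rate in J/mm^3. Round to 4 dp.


SE = 153 / 8.97 = 17.0569 J/mm^3


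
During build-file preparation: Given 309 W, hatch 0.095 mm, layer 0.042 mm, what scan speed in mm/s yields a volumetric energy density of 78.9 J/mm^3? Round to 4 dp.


v = 309 / (78.9*0.095*0.042) = 981.5413 mm/s


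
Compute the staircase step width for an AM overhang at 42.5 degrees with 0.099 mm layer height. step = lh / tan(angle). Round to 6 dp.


step = 0.099 / tan(42.5) = 0.10804 mm


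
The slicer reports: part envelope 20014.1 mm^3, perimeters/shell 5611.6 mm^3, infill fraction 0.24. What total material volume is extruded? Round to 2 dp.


V_infill = (20014.1 - 5611.6) * 0.24 = 3456.6
V_total = 5611.6 + 3456.6 = 9068.2 mm^3


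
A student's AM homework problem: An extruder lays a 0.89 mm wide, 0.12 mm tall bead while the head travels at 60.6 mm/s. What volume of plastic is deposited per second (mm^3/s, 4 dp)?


Rate = 0.89 * 0.12 * 60.6 = 6.4721 mm^3/s


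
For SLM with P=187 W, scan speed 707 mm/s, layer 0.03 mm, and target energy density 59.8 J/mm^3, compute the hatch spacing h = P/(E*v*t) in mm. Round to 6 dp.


h = 187 / (59.8*707*0.03) = 0.147435 mm


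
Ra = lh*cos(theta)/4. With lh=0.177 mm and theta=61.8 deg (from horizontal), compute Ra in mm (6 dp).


Ra = 0.177 * cos(61.8) / 4 = 0.02091 mm


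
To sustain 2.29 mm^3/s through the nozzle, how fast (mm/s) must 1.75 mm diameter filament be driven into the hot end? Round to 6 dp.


A = pi*(1.75/2)^2 = 2.405282
v = 2.29 / 2.405282 = 0.952071 mm/s


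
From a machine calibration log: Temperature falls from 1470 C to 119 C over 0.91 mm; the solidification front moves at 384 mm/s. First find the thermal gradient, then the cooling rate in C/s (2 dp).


G = (1470-119)/0.91 = 1484.61538462 C/mm
CR = 1484.61538462 * 384 = 570092.31 C/s


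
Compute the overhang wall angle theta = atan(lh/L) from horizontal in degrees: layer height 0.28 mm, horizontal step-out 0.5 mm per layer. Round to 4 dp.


angle = atan(0.28/0.5) = 29.2488 degrees


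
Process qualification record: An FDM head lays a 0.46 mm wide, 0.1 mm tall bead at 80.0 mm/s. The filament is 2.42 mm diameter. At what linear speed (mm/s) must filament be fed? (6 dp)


Q = 0.46 * 0.1 * 80.0 = 3.68 mm^3/s
A_fil = pi*(2.42/2)^2 = 4.5996058 mm^2
v_feed = 3.68 / 4.5996058 = 0.800069 mm/s


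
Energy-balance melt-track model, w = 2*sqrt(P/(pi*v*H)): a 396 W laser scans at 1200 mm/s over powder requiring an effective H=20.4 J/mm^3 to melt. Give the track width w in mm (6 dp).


w = 2*sqrt(396/(pi*1200*20.4)) = 0.143515 mm


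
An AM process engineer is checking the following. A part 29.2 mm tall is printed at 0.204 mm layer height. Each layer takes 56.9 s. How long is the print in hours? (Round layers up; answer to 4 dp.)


Layers = ceil(29.2/0.204) = 144
t = 144 * 56.9 / 3600 = 2.276 hrs


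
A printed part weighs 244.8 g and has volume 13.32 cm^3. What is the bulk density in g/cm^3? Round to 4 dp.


rho = 244.8 / 13.32 = 18.3784 g/cm^3


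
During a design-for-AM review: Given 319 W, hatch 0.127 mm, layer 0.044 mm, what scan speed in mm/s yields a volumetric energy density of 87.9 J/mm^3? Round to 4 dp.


v = 319 / (87.9*0.127*0.044) = 649.4495 mm/s


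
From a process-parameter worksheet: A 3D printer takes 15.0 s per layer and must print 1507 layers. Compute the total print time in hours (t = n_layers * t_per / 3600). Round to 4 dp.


t = 1507 * 15.0 / 3600 = 6.2792 hrs


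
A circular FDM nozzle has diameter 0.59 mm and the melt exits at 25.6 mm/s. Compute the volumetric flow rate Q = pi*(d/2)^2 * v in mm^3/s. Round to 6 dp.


A = pi*(0.59/2)^2 = 0.2733971 mm^2
Q = 0.2733971 * 25.6 = 6.998966 mm^3/s


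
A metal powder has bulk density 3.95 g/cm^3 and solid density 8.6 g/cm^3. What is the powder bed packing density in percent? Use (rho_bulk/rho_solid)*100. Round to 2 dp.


Packing = (3.95/8.6)*100 = 45.93 %


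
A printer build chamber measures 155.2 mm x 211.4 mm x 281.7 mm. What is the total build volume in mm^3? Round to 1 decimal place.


V = 155.2 * 211.4 * 281.7 = 9242374.2 mm^3


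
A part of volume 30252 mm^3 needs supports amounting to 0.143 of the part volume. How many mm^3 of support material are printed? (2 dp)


V_support = 30252 * 0.143 = 4326.04 mm^3


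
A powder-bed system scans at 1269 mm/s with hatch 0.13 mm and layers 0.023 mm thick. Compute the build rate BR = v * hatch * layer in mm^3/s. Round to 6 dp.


Rate = 1269 * 0.13 * 0.023 = 3.79431 mm^3/s


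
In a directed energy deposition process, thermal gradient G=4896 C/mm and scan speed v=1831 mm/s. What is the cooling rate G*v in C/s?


CR = 4896 * 1831 = 8964576 C/s


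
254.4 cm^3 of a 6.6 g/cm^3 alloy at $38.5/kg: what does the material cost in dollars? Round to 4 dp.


Mass = 254.4*6.6/1000 = 1.67904 kg
Cost = 1.67904 * 38.5 = 64.643 $


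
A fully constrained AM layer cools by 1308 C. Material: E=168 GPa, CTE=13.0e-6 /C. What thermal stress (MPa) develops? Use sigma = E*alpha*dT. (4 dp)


sigma = 168*1000 * 13.0e-6 * 1308 = 2856.672 MPa


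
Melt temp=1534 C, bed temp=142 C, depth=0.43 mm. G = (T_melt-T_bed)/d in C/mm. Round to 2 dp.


G = (1534-142)/0.43 = 3237.21 C/mm


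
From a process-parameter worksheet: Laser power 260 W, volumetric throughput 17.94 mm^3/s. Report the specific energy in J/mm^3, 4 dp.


SE = 260 / 17.94 = 14.4928 J/mm^3


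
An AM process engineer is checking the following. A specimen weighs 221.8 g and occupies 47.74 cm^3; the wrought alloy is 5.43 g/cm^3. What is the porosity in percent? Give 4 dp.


rho_part = 221.8 / 47.74 = 4.64599916 g/cm^3
Porosity = (1 - 4.64599916/5.43)*100 = 14.4383 %


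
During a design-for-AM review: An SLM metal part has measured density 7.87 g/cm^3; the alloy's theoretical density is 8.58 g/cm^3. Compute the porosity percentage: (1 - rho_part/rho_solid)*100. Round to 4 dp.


Porosity = (1-7.87/8.58)*100 = 8.2751 %


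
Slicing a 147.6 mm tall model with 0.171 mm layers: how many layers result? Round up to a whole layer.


Layers = ceil(147.6/0.171) = 864


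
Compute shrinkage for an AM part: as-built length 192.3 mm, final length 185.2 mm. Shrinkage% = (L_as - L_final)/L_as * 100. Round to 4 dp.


Shrinkage = ((192.3-185.2)/192.3)*100 = 3.6921 %


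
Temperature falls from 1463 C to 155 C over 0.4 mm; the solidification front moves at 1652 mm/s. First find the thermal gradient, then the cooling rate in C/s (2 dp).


G = (1463-155)/0.4 = 3270.0 C/mm
CR = 3270.0 * 1652 = 5402040.0 C/s


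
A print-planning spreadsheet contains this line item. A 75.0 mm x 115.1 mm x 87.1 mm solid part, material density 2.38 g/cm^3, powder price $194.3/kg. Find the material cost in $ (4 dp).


V = 75.0 * 115.1 * 87.1 = 751890.75 mm^3 = 751.89075 cm^3
Mass = 751.89075 * 2.38 / 1000 = 1.78949999 kg
Cost = 1.78949999 * 194.3 = 347.6998 $


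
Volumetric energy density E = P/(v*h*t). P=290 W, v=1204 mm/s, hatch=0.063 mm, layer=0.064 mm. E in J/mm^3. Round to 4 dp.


E = 290 / (1204*0.063*0.064) = 59.738 J/mm^3


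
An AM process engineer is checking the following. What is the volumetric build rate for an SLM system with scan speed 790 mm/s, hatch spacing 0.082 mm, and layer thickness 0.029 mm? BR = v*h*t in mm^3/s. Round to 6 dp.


Rate = 790 * 0.082 * 0.029 = 1.87862 mm^3/s


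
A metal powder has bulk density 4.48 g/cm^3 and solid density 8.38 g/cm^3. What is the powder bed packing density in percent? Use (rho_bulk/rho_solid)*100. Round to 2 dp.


Packing = (4.48/8.38)*100 = 53.46 %


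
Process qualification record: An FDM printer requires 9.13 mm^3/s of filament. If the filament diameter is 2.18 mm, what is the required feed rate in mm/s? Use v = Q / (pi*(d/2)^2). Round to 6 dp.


A = pi*(2.18/2)^2 = 3.732526
v = 9.13 / 3.732526 = 2.446065 mm/s


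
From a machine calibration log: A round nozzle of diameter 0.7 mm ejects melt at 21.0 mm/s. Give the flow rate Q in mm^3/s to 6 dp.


A = pi*(0.7/2)^2 = 0.3848451 mm^2
Q = 0.3848451 * 21.0 = 8.081747 mm^3/s


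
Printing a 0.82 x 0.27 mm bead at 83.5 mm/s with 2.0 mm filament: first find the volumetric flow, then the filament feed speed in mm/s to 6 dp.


Q = 0.82 * 0.27 * 83.5 = 18.4869 mm^3/s
A_fil = pi*(2.0/2)^2 = 3.14159265 mm^2
v_feed = 18.4869 / 3.14159265 = 5.884563 mm/s


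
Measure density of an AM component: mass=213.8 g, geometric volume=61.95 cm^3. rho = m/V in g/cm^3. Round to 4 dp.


rho = 213.8 / 61.95 = 3.4512 g/cm^3


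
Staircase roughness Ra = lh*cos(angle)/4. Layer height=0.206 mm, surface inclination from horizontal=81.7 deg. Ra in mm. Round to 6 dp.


Ra = 0.206 * cos(81.7) / 4 = 0.007434 mm


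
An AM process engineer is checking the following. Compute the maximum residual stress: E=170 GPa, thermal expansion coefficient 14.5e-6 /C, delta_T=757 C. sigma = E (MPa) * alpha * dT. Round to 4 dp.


sigma = 170*1000 * 14.5e-6 * 757 = 1866.005 MPa


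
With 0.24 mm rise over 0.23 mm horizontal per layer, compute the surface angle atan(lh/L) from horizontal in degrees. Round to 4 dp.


angle = atan(0.24/0.23) = 46.2189 degrees


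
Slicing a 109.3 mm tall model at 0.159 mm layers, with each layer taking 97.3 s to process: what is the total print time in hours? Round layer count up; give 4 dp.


Layers = ceil(109.3/0.159) = 688
t = 688 * 97.3 / 3600 = 18.5951 hrs


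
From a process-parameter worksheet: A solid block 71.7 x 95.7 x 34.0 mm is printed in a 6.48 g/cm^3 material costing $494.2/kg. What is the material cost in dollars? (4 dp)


V = 71.7 * 95.7 * 34.0 = 233297.46 mm^3 = 233.29746 cm^3
Mass = 233.29746 * 6.48 / 1000 = 1.51176754 kg
Cost = 1.51176754 * 494.2 = 747.1155 $


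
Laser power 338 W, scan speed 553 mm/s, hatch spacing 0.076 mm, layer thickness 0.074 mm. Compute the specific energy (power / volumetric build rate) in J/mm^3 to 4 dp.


Build rate = 553 * 0.076 * 0.074 = 3.110072 mm^3/s
SE = 338 / 3.110072 = 108.6792 J/mm^3


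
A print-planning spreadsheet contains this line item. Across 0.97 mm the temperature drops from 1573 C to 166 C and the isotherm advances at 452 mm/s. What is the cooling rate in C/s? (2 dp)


G = (1573-166)/0.97 = 1450.51546392 C/mm
CR = 1450.51546392 * 452 = 655632.99 C/s


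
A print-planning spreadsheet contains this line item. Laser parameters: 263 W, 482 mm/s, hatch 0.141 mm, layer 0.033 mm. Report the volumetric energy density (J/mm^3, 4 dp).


E = 263 / (482*0.141*0.033) = 117.267 J/mm^3


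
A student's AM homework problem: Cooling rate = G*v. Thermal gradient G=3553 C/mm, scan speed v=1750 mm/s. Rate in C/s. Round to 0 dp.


CR = 3553 * 1750 = 6217750 C/s


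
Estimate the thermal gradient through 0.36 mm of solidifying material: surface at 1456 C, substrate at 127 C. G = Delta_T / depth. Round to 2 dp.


G = (1456-127)/0.36 = 3691.67 C/mm


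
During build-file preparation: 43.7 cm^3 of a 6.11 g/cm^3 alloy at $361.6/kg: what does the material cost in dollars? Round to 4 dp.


Mass = 43.7*6.11/1000 = 0.267007 kg
Cost = 0.267007 * 361.6 = 96.5497 $


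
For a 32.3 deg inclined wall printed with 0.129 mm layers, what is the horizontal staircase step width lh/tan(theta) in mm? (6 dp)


step = 0.129 / tan(32.3) = 0.204058 mm


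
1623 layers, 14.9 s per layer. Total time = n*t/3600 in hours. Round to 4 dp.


t = 1623 * 14.9 / 3600 = 6.7174 hrs


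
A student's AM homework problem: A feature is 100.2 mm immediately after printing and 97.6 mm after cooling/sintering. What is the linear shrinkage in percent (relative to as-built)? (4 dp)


Shrinkage = ((100.2-97.6)/100.2)*100 = 2.5948 %


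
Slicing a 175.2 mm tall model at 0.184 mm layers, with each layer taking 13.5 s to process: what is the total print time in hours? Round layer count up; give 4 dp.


Layers = ceil(175.2/0.184) = 953
t = 953 * 13.5 / 3600 = 3.5738 hrs


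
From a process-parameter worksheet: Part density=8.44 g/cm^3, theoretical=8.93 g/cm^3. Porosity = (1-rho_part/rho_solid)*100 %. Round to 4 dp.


Porosity = (1-8.44/8.93)*100 = 5.4871 %


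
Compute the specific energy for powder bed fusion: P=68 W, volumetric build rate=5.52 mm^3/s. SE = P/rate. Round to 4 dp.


SE = 68 / 5.52 = 12.3188 J/mm^3


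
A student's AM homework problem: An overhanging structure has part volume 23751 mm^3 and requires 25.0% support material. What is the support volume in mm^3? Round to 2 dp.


V_support = 23751 * 0.25 = 5937.75 mm^3


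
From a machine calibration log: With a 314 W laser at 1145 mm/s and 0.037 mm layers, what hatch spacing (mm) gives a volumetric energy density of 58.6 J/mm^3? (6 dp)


h = 314 / (58.6*1145*0.037) = 0.126481 mm


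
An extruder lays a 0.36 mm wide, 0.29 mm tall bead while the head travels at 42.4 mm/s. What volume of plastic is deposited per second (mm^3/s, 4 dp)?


Rate = 0.36 * 0.29 * 42.4 = 4.4266 mm^3/s


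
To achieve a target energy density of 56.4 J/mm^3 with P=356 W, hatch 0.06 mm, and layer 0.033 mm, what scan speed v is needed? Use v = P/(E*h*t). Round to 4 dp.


v = 356 / (56.4*0.06*0.033) = 3187.9074 mm/s


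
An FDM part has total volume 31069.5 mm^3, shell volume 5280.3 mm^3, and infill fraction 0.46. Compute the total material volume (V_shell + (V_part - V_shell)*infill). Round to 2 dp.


V_infill = (31069.5 - 5280.3) * 0.46 = 11863.03
V_total = 5280.3 + 11863.03 = 17143.33 mm^3


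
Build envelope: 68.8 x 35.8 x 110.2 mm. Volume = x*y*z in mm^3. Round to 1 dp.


V = 68.8 * 35.8 * 110.2 = 271427.0 mm^3


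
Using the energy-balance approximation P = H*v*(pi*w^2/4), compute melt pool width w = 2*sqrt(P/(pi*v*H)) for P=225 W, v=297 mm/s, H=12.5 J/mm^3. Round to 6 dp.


w = 2*sqrt(225/(pi*297*12.5)) = 0.277788 mm


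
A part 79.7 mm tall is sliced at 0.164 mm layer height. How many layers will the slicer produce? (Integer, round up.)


Layers = ceil(79.7/0.164) = 486


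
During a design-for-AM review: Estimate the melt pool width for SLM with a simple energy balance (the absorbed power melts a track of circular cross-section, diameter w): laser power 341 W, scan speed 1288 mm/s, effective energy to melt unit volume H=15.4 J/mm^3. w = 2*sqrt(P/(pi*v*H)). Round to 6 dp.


w = 2*sqrt(341/(pi*1288*15.4)) = 0.14795 mm


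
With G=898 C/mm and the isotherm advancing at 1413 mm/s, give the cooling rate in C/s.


CR = 898 * 1413 = 1268874 C/s


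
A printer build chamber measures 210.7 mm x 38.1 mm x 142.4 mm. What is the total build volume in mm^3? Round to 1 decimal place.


V = 210.7 * 38.1 * 142.4 = 1143140.2 mm^3


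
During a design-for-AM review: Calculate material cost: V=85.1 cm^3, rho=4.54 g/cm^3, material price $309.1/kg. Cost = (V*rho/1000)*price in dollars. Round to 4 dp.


Mass = 85.1*4.54/1000 = 0.386354 kg
Cost = 0.386354 * 309.1 = 119.422 $


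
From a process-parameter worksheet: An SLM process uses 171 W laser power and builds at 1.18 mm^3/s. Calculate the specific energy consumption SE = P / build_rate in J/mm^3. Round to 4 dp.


SE = 171 / 1.18 = 144.9153 J/mm^3


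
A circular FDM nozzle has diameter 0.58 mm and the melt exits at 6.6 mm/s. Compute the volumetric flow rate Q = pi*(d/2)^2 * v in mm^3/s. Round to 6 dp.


A = pi*(0.58/2)^2 = 0.26420794 mm^2
Q = 0.26420794 * 6.6 = 1.743772 mm^3/s


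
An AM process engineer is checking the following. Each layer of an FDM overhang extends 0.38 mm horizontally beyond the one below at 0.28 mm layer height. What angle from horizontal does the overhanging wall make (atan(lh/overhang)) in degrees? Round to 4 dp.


angle = atan(0.28/0.38) = 36.3844 degrees


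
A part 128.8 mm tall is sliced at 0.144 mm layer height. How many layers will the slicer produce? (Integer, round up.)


Layers = ceil(128.8/0.144) = 895


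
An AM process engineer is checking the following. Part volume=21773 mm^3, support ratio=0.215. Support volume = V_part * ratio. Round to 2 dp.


V_support = 21773 * 0.215 = 4681.2 mm^3


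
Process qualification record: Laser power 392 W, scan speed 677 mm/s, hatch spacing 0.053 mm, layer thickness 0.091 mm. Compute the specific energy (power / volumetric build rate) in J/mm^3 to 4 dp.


Build rate = 677 * 0.053 * 0.091 = 3.265171 mm^3/s
SE = 392 / 3.265171 = 120.055 J/mm^3


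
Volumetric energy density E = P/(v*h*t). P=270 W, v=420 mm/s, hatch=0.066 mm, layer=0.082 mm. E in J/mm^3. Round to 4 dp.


E = 270 / (420*0.066*0.082) = 118.7837 J/mm^3


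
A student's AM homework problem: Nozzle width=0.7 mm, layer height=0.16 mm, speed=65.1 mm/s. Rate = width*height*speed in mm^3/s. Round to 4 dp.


Rate = 0.7 * 0.16 * 65.1 = 7.2912 mm^3/s


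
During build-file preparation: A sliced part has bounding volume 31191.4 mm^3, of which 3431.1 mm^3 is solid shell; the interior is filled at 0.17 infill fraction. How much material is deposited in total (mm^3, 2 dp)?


V_infill = (31191.4 - 3431.1) * 0.17 = 4719.25
V_total = 3431.1 + 4719.25 = 8150.35 mm^3


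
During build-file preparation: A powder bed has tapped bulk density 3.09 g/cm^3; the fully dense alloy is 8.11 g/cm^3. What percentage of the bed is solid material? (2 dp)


Packing = (3.09/8.11)*100 = 38.1 %


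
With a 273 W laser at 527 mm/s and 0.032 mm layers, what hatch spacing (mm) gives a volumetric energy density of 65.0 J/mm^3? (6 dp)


h = 273 / (65.0*527*0.032) = 0.249051 mm


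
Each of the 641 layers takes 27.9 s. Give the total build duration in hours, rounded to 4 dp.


t = 641 * 27.9 / 3600 = 4.9678 hrs


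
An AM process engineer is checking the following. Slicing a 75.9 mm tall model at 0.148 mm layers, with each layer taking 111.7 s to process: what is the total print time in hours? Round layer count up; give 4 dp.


Layers = ceil(75.9/0.148) = 513
t = 513 * 111.7 / 3600 = 15.9173 hrs


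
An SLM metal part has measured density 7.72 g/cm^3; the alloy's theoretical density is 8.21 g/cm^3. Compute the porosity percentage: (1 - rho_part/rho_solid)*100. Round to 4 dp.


Porosity = (1-7.72/8.21)*100 = 5.9683 %


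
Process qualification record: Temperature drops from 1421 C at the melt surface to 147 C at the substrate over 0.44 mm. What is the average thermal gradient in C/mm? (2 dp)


G = (1421-147)/0.44 = 2895.45 C/mm


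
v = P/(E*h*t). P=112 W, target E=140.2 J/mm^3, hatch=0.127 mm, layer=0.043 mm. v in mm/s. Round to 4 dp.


v = 112 / (140.2*0.127*0.043) = 146.2843 mm/s


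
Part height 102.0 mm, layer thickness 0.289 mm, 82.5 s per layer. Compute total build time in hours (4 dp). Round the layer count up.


Layers = ceil(102.0/0.289) = 353
t = 353 * 82.5 / 3600 = 8.0896 hrs


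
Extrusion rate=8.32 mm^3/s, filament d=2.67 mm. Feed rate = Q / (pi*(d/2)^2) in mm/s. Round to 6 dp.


A = pi*(2.67/2)^2 = 5.599025
v = 8.32 / 5.599025 = 1.485973 mm/s


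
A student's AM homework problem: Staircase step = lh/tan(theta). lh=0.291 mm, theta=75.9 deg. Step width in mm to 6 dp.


step = 0.291 / tan(75.9) = 0.073094 mm


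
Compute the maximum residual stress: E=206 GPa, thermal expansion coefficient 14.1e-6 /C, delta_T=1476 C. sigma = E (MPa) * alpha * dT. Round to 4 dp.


sigma = 206*1000 * 14.1e-6 * 1476 = 4287.1896 MPa


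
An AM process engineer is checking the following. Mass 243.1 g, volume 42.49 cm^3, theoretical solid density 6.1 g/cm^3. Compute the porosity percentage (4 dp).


rho_part = 243.1 / 42.49 = 5.7213462 g/cm^3
Porosity = (1 - 5.7213462/6.1)*100 = 6.2074 %


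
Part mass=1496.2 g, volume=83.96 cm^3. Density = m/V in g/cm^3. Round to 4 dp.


rho = 1496.2 / 83.96 = 17.8204 g/cm^3


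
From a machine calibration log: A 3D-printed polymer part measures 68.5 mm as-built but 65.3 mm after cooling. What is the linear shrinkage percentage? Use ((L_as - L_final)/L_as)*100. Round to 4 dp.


Shrinkage = ((68.5-65.3)/68.5)*100 = 4.6715 %


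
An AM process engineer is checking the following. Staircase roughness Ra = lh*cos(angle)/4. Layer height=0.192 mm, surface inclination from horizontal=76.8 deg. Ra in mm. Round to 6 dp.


Ra = 0.192 * cos(76.8) / 4 = 0.010961 mm


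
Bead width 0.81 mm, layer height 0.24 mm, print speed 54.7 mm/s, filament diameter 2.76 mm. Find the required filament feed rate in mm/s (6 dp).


Q = 0.81 * 0.24 * 54.7 = 10.63368 mm^3/s
A_fil = pi*(2.76/2)^2 = 5.98284905 mm^2
v_feed = 10.63368 / 5.98284905 = 1.777361 mm/s


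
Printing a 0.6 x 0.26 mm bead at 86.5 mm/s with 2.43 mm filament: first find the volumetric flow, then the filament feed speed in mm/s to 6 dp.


Q = 0.6 * 0.26 * 86.5 = 13.494 mm^3/s
A_fil = pi*(2.43/2)^2 = 4.63769762 mm^2
v_feed = 13.494 / 4.63769762 = 2.909633 mm/s


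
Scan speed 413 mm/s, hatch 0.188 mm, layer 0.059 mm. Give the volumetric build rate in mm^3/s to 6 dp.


Rate = 413 * 0.188 * 0.059 = 4.580996 mm^3/s


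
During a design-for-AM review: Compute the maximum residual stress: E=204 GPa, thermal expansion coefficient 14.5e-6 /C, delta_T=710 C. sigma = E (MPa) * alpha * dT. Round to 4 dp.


sigma = 204*1000 * 14.5e-6 * 710 = 2100.18 MPa


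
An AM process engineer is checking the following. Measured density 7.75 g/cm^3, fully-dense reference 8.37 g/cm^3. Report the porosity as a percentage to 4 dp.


Porosity = (1-7.75/8.37)*100 = 7.4074 %


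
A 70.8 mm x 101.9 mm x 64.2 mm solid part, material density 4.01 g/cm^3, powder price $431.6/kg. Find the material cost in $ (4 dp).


V = 70.8 * 101.9 * 64.2 = 463172.184 mm^3 = 463.172184 cm^3
Mass = 463.172184 * 4.01 / 1000 = 1.85732046 kg
Cost = 1.85732046 * 431.6 = 801.6195 $


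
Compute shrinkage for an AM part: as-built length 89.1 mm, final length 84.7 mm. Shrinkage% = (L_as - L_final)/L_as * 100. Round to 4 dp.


Shrinkage = ((89.1-84.7)/89.1)*100 = 4.9383 %


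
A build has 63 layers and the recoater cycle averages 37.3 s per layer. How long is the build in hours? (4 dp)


t = 63 * 37.3 / 3600 = 0.6528 hrs


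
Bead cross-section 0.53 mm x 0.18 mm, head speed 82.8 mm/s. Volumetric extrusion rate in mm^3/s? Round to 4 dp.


Rate = 0.53 * 0.18 * 82.8 = 7.8991 mm^3/s


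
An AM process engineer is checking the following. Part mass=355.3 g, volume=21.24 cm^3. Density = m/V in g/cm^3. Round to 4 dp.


rho = 355.3 / 21.24 = 16.7279 g/cm^3


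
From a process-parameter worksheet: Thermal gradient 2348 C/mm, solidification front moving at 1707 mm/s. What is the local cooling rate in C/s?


CR = 2348 * 1707 = 4008036 C/s


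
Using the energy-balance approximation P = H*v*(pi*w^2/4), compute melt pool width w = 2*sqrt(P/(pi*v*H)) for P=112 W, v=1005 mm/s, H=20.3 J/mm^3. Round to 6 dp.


w = 2*sqrt(112/(pi*1005*20.3)) = 0.083605 mm


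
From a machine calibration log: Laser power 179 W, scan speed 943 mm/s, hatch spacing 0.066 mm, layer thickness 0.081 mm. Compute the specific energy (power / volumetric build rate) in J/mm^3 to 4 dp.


Build rate = 943 * 0.066 * 0.081 = 5.041278 mm^3/s
SE = 179 / 5.041278 = 35.5069 J/mm^3
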